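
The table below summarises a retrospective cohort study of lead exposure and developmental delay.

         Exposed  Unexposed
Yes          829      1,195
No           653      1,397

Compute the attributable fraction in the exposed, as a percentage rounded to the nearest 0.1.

17.6

Reading the table with exposure as columns: a = 829 (Exposed, case), b = 653 (Exposed, non-case), c = 1195 (Unexposed, case), d = 1397.
Risk in exposed = 829/1482 = 0.55938; risk in unexposed = 1195/2592 = 0.46103.
RR = 0.55938/0.46103 = 1.21331
AR% = (RR − 1)/RR × 100 = (1.21331 − 1)/1.21331 × 100 = 17.5811%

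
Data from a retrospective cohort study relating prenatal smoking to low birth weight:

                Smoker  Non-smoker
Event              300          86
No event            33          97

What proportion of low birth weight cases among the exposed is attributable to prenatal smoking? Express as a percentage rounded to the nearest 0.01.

47.84

Reading the table with exposure as columns: a = 300 (Smoker, case), b = 33 (Smoker, non-case), c = 86 (Non-smoker, case), d = 97.
Risk in exposed = 300/333 = 0.90090; risk in unexposed = 86/183 = 0.46995.
RR = 0.90090/0.46995 = 1.91703
AR% = (RR − 1)/RR × 100 = (1.91703 − 1)/1.91703 × 100 = 47.8361%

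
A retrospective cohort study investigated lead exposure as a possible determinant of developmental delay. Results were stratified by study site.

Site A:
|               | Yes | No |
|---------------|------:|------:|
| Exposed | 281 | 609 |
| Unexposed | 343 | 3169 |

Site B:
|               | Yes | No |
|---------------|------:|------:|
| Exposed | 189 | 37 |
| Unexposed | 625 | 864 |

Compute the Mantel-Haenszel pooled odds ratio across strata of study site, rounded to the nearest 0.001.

4.882

OR_MH = Σ(aᵢdᵢ/nᵢ) / Σ(bᵢcᵢ/nᵢ), where nᵢ is the stratum total.
Stratum 1 (Site A): n = 4402; a·d/n = 281·3169/4402 = 202.2919; b·c/n = 609·343/4402 = 47.4527
Stratum 2 (Site B): n = 1715; a·d/n = 189·864/1715 = 95.2163; b·c/n = 37·625/1715 = 13.4840
OR_MH = (202.2919 + 95.2163) / (47.4527 + 13.4840) = 297.5082 / 60.9367 = 4.88225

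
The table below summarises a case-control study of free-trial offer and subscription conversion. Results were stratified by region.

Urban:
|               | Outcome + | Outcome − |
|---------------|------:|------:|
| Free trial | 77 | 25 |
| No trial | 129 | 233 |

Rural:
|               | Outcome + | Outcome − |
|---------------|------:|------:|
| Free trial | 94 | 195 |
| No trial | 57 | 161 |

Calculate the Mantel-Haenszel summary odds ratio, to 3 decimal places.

OR_MH = Σ(aᵢdᵢ/nᵢ) / Σ(bᵢcᵢ/nᵢ), where nᵢ is the stratum total.
Stratum 1 (Urban): n = 464; a·d/n = 77·233/464 = 38.6659; b·c/n = 25·129/464 = 6.9504
Stratum 2 (Rural): n = 507; a·d/n = 94·161/507 = 29.8501; b·c/n = 195·57/507 = 21.9231
OR_MH = (38.6659 + 29.8501) / (6.9504 + 21.9231) = 68.5160 / 28.8735 = 2.37297

2.373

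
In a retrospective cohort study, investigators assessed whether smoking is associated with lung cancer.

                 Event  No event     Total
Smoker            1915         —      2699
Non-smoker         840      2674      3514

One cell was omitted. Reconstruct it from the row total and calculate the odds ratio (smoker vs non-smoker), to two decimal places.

The missing cell is in the exposed row: 2699 − 1915 = 784.
So a = 1915, b = 784, c = 840, d = 2674.
OR = (a·d)/(b·c) = (1915 × 2674) / (784 × 840) = 5120710 / 658560 = 7.77562

7.78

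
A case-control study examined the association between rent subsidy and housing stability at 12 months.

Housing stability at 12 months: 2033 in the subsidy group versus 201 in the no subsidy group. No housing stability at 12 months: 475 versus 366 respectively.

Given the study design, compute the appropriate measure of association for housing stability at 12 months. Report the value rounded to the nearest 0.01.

7.79

From the description: a = 2033, b = 475, c = 201, d = 366.
This is a case-control study: participants were sampled on outcome status, so risks in the source population cannot be estimated directly — relative risk is not valid here. The odds ratio is the appropriate measure.
OR = (a·d)/(b·c) = (2033 × 366) / (475 × 201) = 744078 / 95475 = 7.79343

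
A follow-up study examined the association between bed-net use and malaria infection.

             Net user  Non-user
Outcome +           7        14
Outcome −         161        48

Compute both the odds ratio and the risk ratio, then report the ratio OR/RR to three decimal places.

0.808

Reading the table with exposure as columns: a = 7 (Net user, case), b = 161 (Net user, non-case), c = 14 (Non-user, case), d = 48.
OR = (7·48)/(161·14) = 336/2254 = 0.14907
Risk in exposed = 7/168 = 0.04167; risk in unexposed = 14/62 = 0.22581; RR = 0.18452
OR/RR = 0.14907 / 0.18452 = 0.80785
The outcome is not rare, so the OR lies further from 1 than the RR.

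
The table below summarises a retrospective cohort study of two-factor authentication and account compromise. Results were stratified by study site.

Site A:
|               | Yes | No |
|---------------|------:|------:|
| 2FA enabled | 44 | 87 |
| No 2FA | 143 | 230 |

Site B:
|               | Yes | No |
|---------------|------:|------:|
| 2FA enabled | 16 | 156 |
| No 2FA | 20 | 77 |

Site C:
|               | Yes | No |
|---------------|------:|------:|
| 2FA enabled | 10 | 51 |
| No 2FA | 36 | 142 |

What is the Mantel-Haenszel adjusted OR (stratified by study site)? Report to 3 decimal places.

OR_MH = Σ(aᵢdᵢ/nᵢ) / Σ(bᵢcᵢ/nᵢ), where nᵢ is the stratum total.
Stratum 1 (Site A): n = 504; a·d/n = 44·230/504 = 20.0794; b·c/n = 87·143/504 = 24.6845
Stratum 2 (Site B): n = 269; a·d/n = 16·77/269 = 4.5799; b·c/n = 156·20/269 = 11.5985
Stratum 3 (Site C): n = 239; a·d/n = 10·142/239 = 5.9414; b·c/n = 51·36/239 = 7.6820
OR_MH = (20.0794 + 4.5799 + 5.9414) / (24.6845 + 11.5985 + 7.6820) = 30.6007 / 43.9650 = 0.69602

0.696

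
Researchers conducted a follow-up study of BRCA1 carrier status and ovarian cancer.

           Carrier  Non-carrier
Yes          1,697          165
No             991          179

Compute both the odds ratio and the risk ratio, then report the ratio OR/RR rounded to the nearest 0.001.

1.411

Reading the table with exposure as columns: a = 1697 (Carrier, case), b = 991 (Carrier, non-case), c = 165 (Non-carrier, case), d = 179.
OR = (1697·179)/(991·165) = 303763/163515 = 1.85771
Risk in exposed = 1697/2688 = 0.63132; risk in unexposed = 165/344 = 0.47965; RR = 1.31622
OR/RR = 1.85771 / 1.31622 = 1.41140
The outcome is not rare, so the OR lies further from 1 than the RR.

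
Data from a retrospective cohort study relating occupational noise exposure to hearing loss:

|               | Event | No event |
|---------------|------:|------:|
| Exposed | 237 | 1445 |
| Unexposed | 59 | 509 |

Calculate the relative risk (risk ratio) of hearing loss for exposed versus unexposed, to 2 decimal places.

Cells: a = 237, b = 1445, c = 59, d = 509.
Risk in exposed = 237/1682 = 0.14090; risk in unexposed = 59/568 = 0.10387.
RR = 0.14090 / 0.10387 = 1.35650
The risk among the exposed is 1.36 times that among the unexposed.

1.36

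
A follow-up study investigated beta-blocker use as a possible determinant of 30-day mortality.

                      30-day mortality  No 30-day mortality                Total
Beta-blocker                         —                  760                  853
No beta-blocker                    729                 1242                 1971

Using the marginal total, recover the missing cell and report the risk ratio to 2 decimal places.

0.29

The missing cell is in the exposed row: 853 − 760 = 93.
So a = 93, b = 760, c = 729, d = 1242.
RR = [a/(a+b)] / [c/(c+d)] = (93/853) / (729/1971) = 0.10903/0.36986 = 0.29478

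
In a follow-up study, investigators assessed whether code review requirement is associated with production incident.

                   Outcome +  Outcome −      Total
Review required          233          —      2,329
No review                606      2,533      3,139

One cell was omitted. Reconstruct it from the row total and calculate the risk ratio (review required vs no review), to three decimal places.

The missing cell is in the exposed row: 2329 − 233 = 2096.
So a = 233, b = 2096, c = 606, d = 2533.
RR = [a/(a+b)] / [c/(c+d)] = (233/2329) / (606/3139) = 0.10004/0.19306 = 0.51821

0.518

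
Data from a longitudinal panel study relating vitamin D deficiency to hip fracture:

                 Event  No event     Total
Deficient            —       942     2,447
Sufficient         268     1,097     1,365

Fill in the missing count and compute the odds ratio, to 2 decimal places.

The missing cell is in the exposed row: 2447 − 942 = 1505.
So a = 1505, b = 942, c = 268, d = 1097.
OR = (a·d)/(b·c) = (1505 × 1097) / (942 × 268) = 1650985 / 252456 = 6.53969

6.54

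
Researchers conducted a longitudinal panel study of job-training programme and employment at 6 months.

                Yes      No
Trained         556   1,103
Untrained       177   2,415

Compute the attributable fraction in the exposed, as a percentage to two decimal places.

79.62

Cells: a = 556, b = 1103, c = 177, d = 2415.
Risk in exposed = 556/1659 = 0.33514; risk in unexposed = 177/2592 = 0.06829.
RR = 0.33514/0.06829 = 4.90784
AR% = (RR − 1)/RR × 100 = (4.90784 − 1)/4.90784 × 100 = 79.6244%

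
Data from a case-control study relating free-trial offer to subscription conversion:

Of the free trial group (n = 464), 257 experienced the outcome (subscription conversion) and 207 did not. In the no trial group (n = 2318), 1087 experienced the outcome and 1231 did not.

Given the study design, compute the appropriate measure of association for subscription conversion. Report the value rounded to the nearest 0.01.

From the description: a = 257, b = 207, c = 1087, d = 1231.
This is a case-control study: participants were sampled on outcome status, so risks in the source population cannot be estimated directly — relative risk is not valid here. The odds ratio is the appropriate measure.
OR = (a·d)/(b·c) = (257 × 1231) / (207 × 1087) = 316367 / 225009 = 1.40602

1.41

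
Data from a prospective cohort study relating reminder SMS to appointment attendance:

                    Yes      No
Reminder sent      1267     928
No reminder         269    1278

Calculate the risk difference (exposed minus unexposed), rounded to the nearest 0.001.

0.403

Cells: a = 1267, b = 928, c = 269, d = 1278.
Risk in exposed = 1267/2195 = 0.577221; risk in unexposed = 269/1547 = 0.173885.
Risk difference = 0.577221 − 0.173885 = 0.403336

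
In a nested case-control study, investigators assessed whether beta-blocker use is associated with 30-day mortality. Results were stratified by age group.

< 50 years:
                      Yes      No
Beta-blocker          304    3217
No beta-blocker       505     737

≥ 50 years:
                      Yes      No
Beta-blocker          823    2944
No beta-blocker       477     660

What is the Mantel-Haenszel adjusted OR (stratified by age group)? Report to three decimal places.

OR_MH = Σ(aᵢdᵢ/nᵢ) / Σ(bᵢcᵢ/nᵢ), where nᵢ is the stratum total.
Stratum 1 (< 50 years): n = 4763; a·d/n = 304·737/4763 = 47.0393; b·c/n = 3217·505/4763 = 341.0844
Stratum 2 (≥ 50 years): n = 4904; a·d/n = 823·660/4904 = 110.7626; b·c/n = 2944·477/4904 = 286.3556
OR_MH = (47.0393 + 110.7626) / (341.0844 + 286.3556) = 157.8019 / 627.4400 = 0.25150

0.252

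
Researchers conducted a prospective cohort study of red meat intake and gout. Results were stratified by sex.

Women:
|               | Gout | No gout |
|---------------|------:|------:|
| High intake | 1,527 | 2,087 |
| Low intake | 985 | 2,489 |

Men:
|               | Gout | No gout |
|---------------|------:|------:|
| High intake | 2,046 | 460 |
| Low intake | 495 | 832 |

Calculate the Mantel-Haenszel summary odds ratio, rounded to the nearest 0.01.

2.81

OR_MH = Σ(aᵢdᵢ/nᵢ) / Σ(bᵢcᵢ/nᵢ), where nᵢ is the stratum total.
Stratum 1 (Women): n = 7088; a·d/n = 1527·2489/7088 = 536.2166; b·c/n = 2087·985/7088 = 290.0247
Stratum 2 (Men): n = 3833; a·d/n = 2046·832/3833 = 444.1096; b·c/n = 460·495/3833 = 59.4052
OR_MH = (536.2166 + 444.1096) / (290.0247 + 59.4052) = 980.3261 / 349.4299 = 2.80550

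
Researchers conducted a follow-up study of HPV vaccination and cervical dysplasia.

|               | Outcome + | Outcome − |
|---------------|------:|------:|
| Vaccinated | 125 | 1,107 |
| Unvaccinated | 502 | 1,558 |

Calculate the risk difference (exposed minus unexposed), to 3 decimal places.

Cells: a = 125, b = 1107, c = 502, d = 1558.
Risk in exposed = 125/1232 = 0.101461; risk in unexposed = 502/2060 = 0.243689.
Risk difference = 0.101461 − 0.243689 = -0.142228

-0.142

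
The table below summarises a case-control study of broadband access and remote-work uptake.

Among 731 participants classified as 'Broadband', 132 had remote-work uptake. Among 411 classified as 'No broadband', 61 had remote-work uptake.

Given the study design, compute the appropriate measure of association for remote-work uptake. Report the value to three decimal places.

1.264

From the description: a = 132, b = 599, c = 61, d = 350.
This is a case-control study: participants were sampled on outcome status, so risks in the source population cannot be estimated directly — relative risk is not valid here. The odds ratio is the appropriate measure.
OR = (a·d)/(b·c) = (132 × 350) / (599 × 61) = 46200 / 36539 = 1.26440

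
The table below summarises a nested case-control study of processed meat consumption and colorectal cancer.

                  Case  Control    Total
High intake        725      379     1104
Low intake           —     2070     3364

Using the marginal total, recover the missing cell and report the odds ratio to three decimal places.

The missing cell is in the unexposed row: 3364 − 2070 = 1294.
So a = 725, b = 379, c = 1294, d = 2070.
OR = (a·d)/(b·c) = (725 × 2070) / (379 × 1294) = 1500750 / 490426 = 3.06009

3.060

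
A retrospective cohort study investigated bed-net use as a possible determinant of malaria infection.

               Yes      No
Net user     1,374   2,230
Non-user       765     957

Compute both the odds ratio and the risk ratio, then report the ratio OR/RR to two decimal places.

Cells: a = 1374, b = 2230, c = 765, d = 957.
OR = (1374·957)/(2230·765) = 1314918/1705950 = 0.77078
Risk in exposed = 1374/3604 = 0.38124; risk in unexposed = 765/1722 = 0.44425; RR = 0.85817
OR/RR = 0.77078 / 0.85817 = 0.89817
The outcome is not rare, so the OR lies further from 1 than the RR.

0.90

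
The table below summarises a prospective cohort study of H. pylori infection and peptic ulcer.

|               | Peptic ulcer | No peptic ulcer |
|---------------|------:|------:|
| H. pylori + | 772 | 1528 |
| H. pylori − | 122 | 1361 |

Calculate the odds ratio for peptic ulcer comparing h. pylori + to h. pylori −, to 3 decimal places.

Cells: a = 772, b = 1528, c = 122, d = 1361.
OR = (a·d)/(b·c) = (772 × 1361) / (1528 × 122) = 1050692 / 186416 = 5.63628
The odds of peptic ulcer are about 5.64 times as high in the h. pylori + group.

5.636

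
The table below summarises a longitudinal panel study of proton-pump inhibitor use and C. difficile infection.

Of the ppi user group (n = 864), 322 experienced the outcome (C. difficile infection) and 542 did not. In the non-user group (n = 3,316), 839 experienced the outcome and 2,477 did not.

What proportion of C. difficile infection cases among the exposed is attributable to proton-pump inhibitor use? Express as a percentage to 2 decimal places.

From the description: a = 322, b = 542, c = 839, d = 2477.
Risk in exposed = 322/864 = 0.37269; risk in unexposed = 839/3316 = 0.25302.
RR = 0.37269/0.25302 = 1.47297
AR% = (RR − 1)/RR × 100 = (1.47297 − 1)/1.47297 × 100 = 32.1101%

32.11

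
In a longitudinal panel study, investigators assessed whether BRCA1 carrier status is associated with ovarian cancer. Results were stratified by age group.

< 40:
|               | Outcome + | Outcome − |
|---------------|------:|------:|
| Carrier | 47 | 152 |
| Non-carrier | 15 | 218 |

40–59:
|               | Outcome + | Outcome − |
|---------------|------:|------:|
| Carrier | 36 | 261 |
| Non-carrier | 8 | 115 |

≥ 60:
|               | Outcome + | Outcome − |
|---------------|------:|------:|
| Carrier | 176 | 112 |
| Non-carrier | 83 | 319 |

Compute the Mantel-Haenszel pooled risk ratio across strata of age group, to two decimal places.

2.93

RR_MH = Σ(aᵢ·n₀ᵢ/nᵢ) / Σ(cᵢ·n₁ᵢ/nᵢ), with n₁ᵢ = aᵢ+bᵢ (exposed), n₀ᵢ = cᵢ+dᵢ (unexposed), nᵢ = n₁ᵢ+n₀ᵢ.
Stratum 1 (< 40): n₁ = 199, n₀ = 233, n = 432; a·n₀/n = 47·233/432 = 25.3495; c·n₁/n = 15·199/432 = 6.9097
Stratum 2 (40–59): n₁ = 297, n₀ = 123, n = 420; a·n₀/n = 36·123/420 = 10.5429; c·n₁/n = 8·297/420 = 5.6571
Stratum 3 (≥ 60): n₁ = 288, n₀ = 402, n = 690; a·n₀/n = 176·402/690 = 102.5391; c·n₁/n = 83·288/690 = 34.6435
RR_MH = (25.3495 + 10.5429 + 102.5391) / (6.9097 + 5.6571 + 34.6435) = 138.4315 / 47.2103 = 2.93223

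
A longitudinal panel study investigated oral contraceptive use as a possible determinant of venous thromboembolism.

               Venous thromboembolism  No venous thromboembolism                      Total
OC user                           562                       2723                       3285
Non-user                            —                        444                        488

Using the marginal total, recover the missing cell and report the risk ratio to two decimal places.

1.90

The missing cell is in the unexposed row: 488 − 444 = 44.
So a = 562, b = 2723, c = 44, d = 444.
RR = [a/(a+b)] / [c/(c+d)] = (562/3285) / (44/488) = 0.17108/0.09016 = 1.89744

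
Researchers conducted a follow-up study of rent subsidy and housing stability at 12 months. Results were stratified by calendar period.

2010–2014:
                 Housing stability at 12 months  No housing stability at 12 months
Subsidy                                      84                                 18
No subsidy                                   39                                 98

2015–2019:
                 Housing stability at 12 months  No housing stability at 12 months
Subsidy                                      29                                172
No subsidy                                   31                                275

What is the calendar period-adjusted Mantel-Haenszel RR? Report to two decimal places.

RR_MH = Σ(aᵢ·n₀ᵢ/nᵢ) / Σ(cᵢ·n₁ᵢ/nᵢ), with n₁ᵢ = aᵢ+bᵢ (exposed), n₀ᵢ = cᵢ+dᵢ (unexposed), nᵢ = n₁ᵢ+n₀ᵢ.
Stratum 1 (2010–2014): n₁ = 102, n₀ = 137, n = 239; a·n₀/n = 84·137/239 = 48.1506; c·n₁/n = 39·102/239 = 16.6444
Stratum 2 (2015–2019): n₁ = 201, n₀ = 306, n = 507; a·n₀/n = 29·306/507 = 17.5030; c·n₁/n = 31·201/507 = 12.2899
RR_MH = (48.1506 + 17.5030) / (16.6444 + 12.2899) = 65.6536 / 28.9343 = 2.26906

2.27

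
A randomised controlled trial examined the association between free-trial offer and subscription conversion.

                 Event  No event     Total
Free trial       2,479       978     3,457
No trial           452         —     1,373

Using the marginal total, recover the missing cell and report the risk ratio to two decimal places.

The missing cell is in the unexposed row: 1373 − 452 = 921.
So a = 2479, b = 978, c = 452, d = 921.
RR = [a/(a+b)] / [c/(c+d)] = (2479/3457) / (452/1373) = 0.71710/0.32921 = 2.17826

2.18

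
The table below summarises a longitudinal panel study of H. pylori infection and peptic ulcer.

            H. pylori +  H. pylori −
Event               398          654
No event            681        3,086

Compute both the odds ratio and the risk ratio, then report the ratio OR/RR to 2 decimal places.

1.31

Reading the table with exposure as columns: a = 398 (H. pylori +, case), b = 681 (H. pylori +, non-case), c = 654 (H. pylori −, case), d = 3086.
OR = (398·3086)/(681·654) = 1228228/445374 = 2.75775
Risk in exposed = 398/1079 = 0.36886; risk in unexposed = 654/3740 = 0.17487; RR = 2.10938
OR/RR = 2.75775 / 2.10938 = 1.30737
The outcome is not rare, so the OR lies further from 1 than the RR.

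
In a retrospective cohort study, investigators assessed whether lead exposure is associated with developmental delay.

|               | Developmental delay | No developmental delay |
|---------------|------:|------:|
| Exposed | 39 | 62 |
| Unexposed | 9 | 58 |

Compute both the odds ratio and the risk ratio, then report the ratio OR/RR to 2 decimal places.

Cells: a = 39, b = 62, c = 9, d = 58.
OR = (39·58)/(62·9) = 2262/558 = 4.05376
Risk in exposed = 39/101 = 0.38614; risk in unexposed = 9/67 = 0.13433; RR = 2.87459
OR/RR = 4.05376 / 2.87459 = 1.41021
The outcome is not rare, so the OR lies further from 1 than the RR.

1.41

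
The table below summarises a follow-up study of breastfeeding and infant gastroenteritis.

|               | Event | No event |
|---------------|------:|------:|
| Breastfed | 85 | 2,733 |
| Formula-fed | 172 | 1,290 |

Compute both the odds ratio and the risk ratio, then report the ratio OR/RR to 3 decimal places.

Cells: a = 85, b = 2733, c = 172, d = 1290.
OR = (85·1290)/(2733·172) = 109650/470076 = 0.23326
Risk in exposed = 85/2818 = 0.03016; risk in unexposed = 172/1462 = 0.11765; RR = 0.25639
OR/RR = 0.23326 / 0.25639 = 0.90980
The outcome is not rare, so the OR lies further from 1 than the RR.

0.910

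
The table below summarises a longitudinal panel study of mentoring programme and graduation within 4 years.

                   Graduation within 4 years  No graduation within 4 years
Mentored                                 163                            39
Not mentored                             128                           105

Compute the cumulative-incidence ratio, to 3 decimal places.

1.469

Cells: a = 163, b = 39, c = 128, d = 105.
Risk in exposed = 163/202 = 0.80693; risk in unexposed = 128/233 = 0.54936.
RR = 0.80693 / 0.54936 = 1.46887
The risk among the exposed is 1.47 times that among the unexposed.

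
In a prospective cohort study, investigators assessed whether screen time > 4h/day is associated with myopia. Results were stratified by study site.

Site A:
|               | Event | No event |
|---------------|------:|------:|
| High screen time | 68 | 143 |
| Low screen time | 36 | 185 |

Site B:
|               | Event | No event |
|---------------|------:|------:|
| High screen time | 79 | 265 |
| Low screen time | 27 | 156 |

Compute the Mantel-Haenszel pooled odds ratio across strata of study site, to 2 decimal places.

OR_MH = Σ(aᵢdᵢ/nᵢ) / Σ(bᵢcᵢ/nᵢ), where nᵢ is the stratum total.
Stratum 1 (Site A): n = 432; a·d/n = 68·185/432 = 29.1204; b·c/n = 143·36/432 = 11.9167
Stratum 2 (Site B): n = 527; a·d/n = 79·156/527 = 23.3852; b·c/n = 265·27/527 = 13.5769
OR_MH = (29.1204 + 23.3852) / (11.9167 + 13.5769) = 52.5056 / 25.4935 = 2.05957

2.06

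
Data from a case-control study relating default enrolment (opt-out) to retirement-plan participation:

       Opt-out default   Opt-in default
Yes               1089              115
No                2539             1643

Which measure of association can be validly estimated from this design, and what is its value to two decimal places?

Reading the table with exposure as columns: a = 1089 (Opt-out default, case), b = 2539 (Opt-out default, non-case), c = 115 (Opt-in default, case), d = 1643.
This is a case-control study: participants were sampled on outcome status, so risks in the source population cannot be estimated directly — relative risk is not valid here. The odds ratio is the appropriate measure.
OR = (a·d)/(b·c) = (1089 × 1643) / (2539 × 115) = 1789227 / 291985 = 6.12780

6.13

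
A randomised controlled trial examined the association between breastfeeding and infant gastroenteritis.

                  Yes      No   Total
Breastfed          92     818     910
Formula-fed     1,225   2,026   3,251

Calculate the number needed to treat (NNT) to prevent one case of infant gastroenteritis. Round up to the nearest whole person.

4

Risk in treated group = 92/910 = 0.10110; risk in control = 1225/3251 = 0.37681.
Absolute risk reduction = 0.37681 − 0.10110 = 0.27571
NNT = 1 / ARR = 1 / 0.27571 = 3.627 → round up → 4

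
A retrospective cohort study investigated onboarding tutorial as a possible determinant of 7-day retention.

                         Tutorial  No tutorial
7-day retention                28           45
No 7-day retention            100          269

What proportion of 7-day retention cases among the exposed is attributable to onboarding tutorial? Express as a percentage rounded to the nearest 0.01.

Reading the table with exposure as columns: a = 28 (Tutorial, case), b = 100 (Tutorial, non-case), c = 45 (No tutorial, case), d = 269.
Risk in exposed = 28/128 = 0.21875; risk in unexposed = 45/314 = 0.14331.
RR = 0.21875/0.14331 = 1.52639
AR% = (RR − 1)/RR × 100 = (1.52639 − 1)/1.52639 × 100 = 34.4859%

34.49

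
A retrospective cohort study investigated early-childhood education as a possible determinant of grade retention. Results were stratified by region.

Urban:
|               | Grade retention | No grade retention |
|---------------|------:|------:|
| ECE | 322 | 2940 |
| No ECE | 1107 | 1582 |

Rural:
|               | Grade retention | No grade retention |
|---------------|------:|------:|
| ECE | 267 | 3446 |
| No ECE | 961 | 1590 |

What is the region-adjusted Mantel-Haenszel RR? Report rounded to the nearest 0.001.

RR_MH = Σ(aᵢ·n₀ᵢ/nᵢ) / Σ(cᵢ·n₁ᵢ/nᵢ), with n₁ᵢ = aᵢ+bᵢ (exposed), n₀ᵢ = cᵢ+dᵢ (unexposed), nᵢ = n₁ᵢ+n₀ᵢ.
Stratum 1 (Urban): n₁ = 3262, n₀ = 2689, n = 5951; a·n₀/n = 322·2689/5951 = 145.4979; c·n₁/n = 1107·3262/5951 = 606.7945
Stratum 2 (Rural): n₁ = 3713, n₀ = 2551, n = 6264; a·n₀/n = 267·2551/6264 = 108.7352; c·n₁/n = 961·3713/6264 = 569.6349
RR_MH = (145.4979 + 108.7352) / (606.7945 + 569.6349) = 254.2331 / 1176.4294 = 0.21611

0.216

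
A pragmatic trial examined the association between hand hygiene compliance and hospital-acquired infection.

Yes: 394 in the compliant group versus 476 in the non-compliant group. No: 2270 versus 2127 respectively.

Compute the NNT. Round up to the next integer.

Risk in treated group = 394/2664 = 0.14790; risk in control = 476/2603 = 0.18287.
Absolute risk reduction = 0.18287 − 0.14790 = 0.03497
NNT = 1 / ARR = 1 / 0.03497 = 28.598 → round up → 29

29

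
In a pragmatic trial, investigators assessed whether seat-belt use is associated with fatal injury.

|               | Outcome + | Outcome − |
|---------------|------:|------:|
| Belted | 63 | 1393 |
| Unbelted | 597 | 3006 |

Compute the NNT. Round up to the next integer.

9

Risk in treated group = 63/1456 = 0.04327; risk in control = 597/3603 = 0.16570.
Absolute risk reduction = 0.16570 − 0.04327 = 0.12243
NNT = 1 / ARR = 1 / 0.12243 = 8.168 → round up → 9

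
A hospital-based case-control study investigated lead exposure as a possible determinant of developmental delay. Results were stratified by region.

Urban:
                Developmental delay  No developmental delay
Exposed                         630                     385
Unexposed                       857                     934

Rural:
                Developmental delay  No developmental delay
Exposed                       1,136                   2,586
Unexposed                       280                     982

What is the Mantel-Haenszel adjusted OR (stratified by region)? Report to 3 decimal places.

1.649

OR_MH = Σ(aᵢdᵢ/nᵢ) / Σ(bᵢcᵢ/nᵢ), where nᵢ is the stratum total.
Stratum 1 (Urban): n = 2806; a·d/n = 630·934/2806 = 209.7006; b·c/n = 385·857/2806 = 117.5855
Stratum 2 (Rural): n = 4984; a·d/n = 1136·982/4984 = 223.8266; b·c/n = 2586·280/4984 = 145.2809
OR_MH = (209.7006 + 223.8266) / (117.5855 + 145.2809) = 433.5273 / 262.8664 = 1.64923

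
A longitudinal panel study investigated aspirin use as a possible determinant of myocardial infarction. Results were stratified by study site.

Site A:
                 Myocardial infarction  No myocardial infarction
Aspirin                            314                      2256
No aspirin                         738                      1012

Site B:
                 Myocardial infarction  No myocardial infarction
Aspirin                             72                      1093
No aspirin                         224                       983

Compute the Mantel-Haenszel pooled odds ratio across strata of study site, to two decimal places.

OR_MH = Σ(aᵢdᵢ/nᵢ) / Σ(bᵢcᵢ/nᵢ), where nᵢ is the stratum total.
Stratum 1 (Site A): n = 4320; a·d/n = 314·1012/4320 = 73.5574; b·c/n = 2256·738/4320 = 385.4000
Stratum 2 (Site B): n = 2372; a·d/n = 72·983/2372 = 29.8381; b·c/n = 1093·224/2372 = 103.2175
OR_MH = (73.5574 + 29.8381) / (385.4000 + 103.2175) = 103.3955 / 488.6175 = 0.21161

0.21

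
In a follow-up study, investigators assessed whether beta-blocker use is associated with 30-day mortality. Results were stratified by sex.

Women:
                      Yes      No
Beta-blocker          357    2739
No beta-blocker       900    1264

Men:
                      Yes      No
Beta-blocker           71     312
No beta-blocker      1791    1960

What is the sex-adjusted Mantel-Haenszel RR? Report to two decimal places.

0.30

RR_MH = Σ(aᵢ·n₀ᵢ/nᵢ) / Σ(cᵢ·n₁ᵢ/nᵢ), with n₁ᵢ = aᵢ+bᵢ (exposed), n₀ᵢ = cᵢ+dᵢ (unexposed), nᵢ = n₁ᵢ+n₀ᵢ.
Stratum 1 (Women): n₁ = 3096, n₀ = 2164, n = 5260; a·n₀/n = 357·2164/5260 = 146.8722; c·n₁/n = 900·3096/5260 = 529.7338
Stratum 2 (Men): n₁ = 383, n₀ = 3751, n = 4134; a·n₀/n = 71·3751/4134 = 64.4221; c·n₁/n = 1791·383/4134 = 165.9296
RR_MH = (146.8722 + 64.4221) / (529.7338 + 165.9296) = 211.2944 / 695.6634 = 0.30373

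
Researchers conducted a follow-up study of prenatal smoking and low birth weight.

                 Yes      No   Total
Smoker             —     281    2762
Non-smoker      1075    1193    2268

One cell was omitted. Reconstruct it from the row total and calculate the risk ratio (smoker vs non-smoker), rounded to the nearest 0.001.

The missing cell is in the exposed row: 2762 − 281 = 2481.
So a = 2481, b = 281, c = 1075, d = 1193.
RR = [a/(a+b)] / [c/(c+d)] = (2481/2762) / (1075/2268) = 0.89826/0.47399 = 1.89512

1.895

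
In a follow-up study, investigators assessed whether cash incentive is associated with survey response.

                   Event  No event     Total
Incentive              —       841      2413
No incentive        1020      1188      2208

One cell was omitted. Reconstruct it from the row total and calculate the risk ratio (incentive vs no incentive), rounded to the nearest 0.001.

1.410

The missing cell is in the exposed row: 2413 − 841 = 1572.
So a = 1572, b = 841, c = 1020, d = 1188.
RR = [a/(a+b)] / [c/(c+d)] = (1572/2413) / (1020/2208) = 0.65147/0.46196 = 1.41024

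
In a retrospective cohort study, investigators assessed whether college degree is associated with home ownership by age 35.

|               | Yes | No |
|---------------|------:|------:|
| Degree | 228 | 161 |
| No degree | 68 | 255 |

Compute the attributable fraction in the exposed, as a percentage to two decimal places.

Cells: a = 228, b = 161, c = 68, d = 255.
Risk in exposed = 228/389 = 0.58612; risk in unexposed = 68/323 = 0.21053.
RR = 0.58612/0.21053 = 2.78406
AR% = (RR − 1)/RR × 100 = (2.78406 − 1)/2.78406 × 100 = 64.0813%

64.08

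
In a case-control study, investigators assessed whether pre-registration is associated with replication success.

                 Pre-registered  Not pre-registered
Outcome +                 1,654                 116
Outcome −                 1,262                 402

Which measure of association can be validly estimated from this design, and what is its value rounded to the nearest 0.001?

Reading the table with exposure as columns: a = 1654 (Pre-registered, case), b = 1262 (Pre-registered, non-case), c = 116 (Not pre-registered, case), d = 402.
This is a case-control study: participants were sampled on outcome status, so risks in the source population cannot be estimated directly — relative risk is not valid here. The odds ratio is the appropriate measure.
OR = (a·d)/(b·c) = (1654 × 402) / (1262 × 116) = 664908 / 146392 = 4.54197

4.542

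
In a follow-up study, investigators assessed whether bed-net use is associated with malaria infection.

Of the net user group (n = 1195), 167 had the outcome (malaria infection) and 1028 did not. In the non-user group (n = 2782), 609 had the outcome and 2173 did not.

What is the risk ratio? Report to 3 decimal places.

From the description: a = 167, b = 1028, c = 609, d = 2173.
Risk in exposed = 167/1195 = 0.13975; risk in unexposed = 609/2782 = 0.21891.
RR = 0.13975 / 0.21891 = 0.63839
The risk is 36% lower among the exposed than among the unexposed.

0.638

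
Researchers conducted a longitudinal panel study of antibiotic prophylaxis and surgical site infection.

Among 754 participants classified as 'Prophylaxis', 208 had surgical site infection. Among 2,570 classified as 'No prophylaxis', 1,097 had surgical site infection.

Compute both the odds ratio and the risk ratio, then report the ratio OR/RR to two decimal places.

0.79

From the description: a = 208, b = 546, c = 1097, d = 1473.
OR = (208·1473)/(546·1097) = 306384/598962 = 0.51152
Risk in exposed = 208/754 = 0.27586; risk in unexposed = 1097/2570 = 0.42685; RR = 0.64628
OR/RR = 0.51152 / 0.64628 = 0.79150
The outcome is not rare, so the OR lies further from 1 than the RR.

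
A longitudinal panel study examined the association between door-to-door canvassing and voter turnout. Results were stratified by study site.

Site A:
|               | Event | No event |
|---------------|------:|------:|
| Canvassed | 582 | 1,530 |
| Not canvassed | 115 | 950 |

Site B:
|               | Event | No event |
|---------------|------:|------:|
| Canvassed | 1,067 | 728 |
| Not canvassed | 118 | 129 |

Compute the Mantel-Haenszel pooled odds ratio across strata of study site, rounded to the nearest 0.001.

OR_MH = Σ(aᵢdᵢ/nᵢ) / Σ(bᵢcᵢ/nᵢ), where nᵢ is the stratum total.
Stratum 1 (Site A): n = 3177; a·d/n = 582·950/3177 = 174.0321; b·c/n = 1530·115/3177 = 55.3824
Stratum 2 (Site B): n = 2042; a·d/n = 1067·129/2042 = 67.4060; b·c/n = 728·118/2042 = 42.0686
OR_MH = (174.0321 + 67.4060) / (55.3824 + 42.0686) = 241.4381 / 97.4510 = 2.47753

2.478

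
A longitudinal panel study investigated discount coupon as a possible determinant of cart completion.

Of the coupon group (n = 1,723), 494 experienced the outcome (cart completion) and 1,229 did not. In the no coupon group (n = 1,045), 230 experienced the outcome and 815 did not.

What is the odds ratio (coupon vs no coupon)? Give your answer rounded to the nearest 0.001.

1.424

From the description: a = 494, b = 1229, c = 230, d = 815.
OR = (a·d)/(b·c) = (494 × 815) / (1229 × 230) = 402610 / 282670 = 1.42431
The odds of cart completion are about 1.42 times as high in the coupon group.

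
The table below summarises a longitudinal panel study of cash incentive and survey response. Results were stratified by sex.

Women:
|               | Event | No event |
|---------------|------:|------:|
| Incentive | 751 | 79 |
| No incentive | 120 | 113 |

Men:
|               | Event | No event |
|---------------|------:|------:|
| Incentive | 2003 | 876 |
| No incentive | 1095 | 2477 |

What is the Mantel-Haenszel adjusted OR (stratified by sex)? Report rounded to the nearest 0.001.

5.386

OR_MH = Σ(aᵢdᵢ/nᵢ) / Σ(bᵢcᵢ/nᵢ), where nᵢ is the stratum total.
Stratum 1 (Women): n = 1063; a·d/n = 751·113/1063 = 79.8335; b·c/n = 79·120/1063 = 8.9182
Stratum 2 (Men): n = 6451; a·d/n = 2003·2477/6451 = 769.0949; b·c/n = 876·1095/6451 = 148.6932
OR_MH = (79.8335 + 769.0949) / (8.9182 + 148.6932) = 848.9284 / 157.6114 = 5.38621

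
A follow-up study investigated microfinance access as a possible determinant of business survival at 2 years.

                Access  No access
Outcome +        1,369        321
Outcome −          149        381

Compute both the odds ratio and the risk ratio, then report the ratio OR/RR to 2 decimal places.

Reading the table with exposure as columns: a = 1369 (Access, case), b = 149 (Access, non-case), c = 321 (No access, case), d = 381.
OR = (1369·381)/(149·321) = 521589/47829 = 10.90529
Risk in exposed = 1369/1518 = 0.90184; risk in unexposed = 321/702 = 0.45726; RR = 1.97226
OR/RR = 10.90529 / 1.97226 = 5.52934
The outcome is not rare, so the OR lies further from 1 than the RR.

5.53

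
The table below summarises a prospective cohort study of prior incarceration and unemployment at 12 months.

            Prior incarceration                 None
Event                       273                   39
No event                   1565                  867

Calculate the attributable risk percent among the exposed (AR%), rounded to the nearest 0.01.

71.02

Reading the table with exposure as columns: a = 273 (Prior incarceration, case), b = 1565 (Prior incarceration, non-case), c = 39 (None, case), d = 867.
Risk in exposed = 273/1838 = 0.14853; risk in unexposed = 39/906 = 0.04305.
RR = 0.14853/0.04305 = 3.45049
AR% = (RR − 1)/RR × 100 = (3.45049 − 1)/3.45049 × 100 = 71.0186%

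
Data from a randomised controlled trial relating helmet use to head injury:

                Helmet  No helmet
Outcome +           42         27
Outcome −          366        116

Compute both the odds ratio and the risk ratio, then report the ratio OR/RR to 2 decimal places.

0.90

Reading the table with exposure as columns: a = 42 (Helmet, case), b = 366 (Helmet, non-case), c = 27 (No helmet, case), d = 116.
OR = (42·116)/(366·27) = 4872/9882 = 0.49302
Risk in exposed = 42/408 = 0.10294; risk in unexposed = 27/143 = 0.18881; RR = 0.54521
OR/RR = 0.49302 / 0.54521 = 0.90428
The outcome is not rare, so the OR lies further from 1 than the RR.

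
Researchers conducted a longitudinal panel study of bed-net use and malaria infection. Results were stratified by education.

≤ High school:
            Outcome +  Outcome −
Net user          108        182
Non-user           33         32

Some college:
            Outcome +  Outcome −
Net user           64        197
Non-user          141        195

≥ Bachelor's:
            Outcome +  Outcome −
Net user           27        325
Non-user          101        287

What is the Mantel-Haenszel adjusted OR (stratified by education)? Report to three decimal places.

0.381

OR_MH = Σ(aᵢdᵢ/nᵢ) / Σ(bᵢcᵢ/nᵢ), where nᵢ is the stratum total.
Stratum 1 (≤ High school): n = 355; a·d/n = 108·32/355 = 9.7352; b·c/n = 182·33/355 = 16.9183
Stratum 2 (Some college): n = 597; a·d/n = 64·195/597 = 20.9045; b·c/n = 197·141/597 = 46.5276
Stratum 3 (≥ Bachelor's): n = 740; a·d/n = 27·287/740 = 10.4716; b·c/n = 325·101/740 = 44.3581
OR_MH = (9.7352 + 20.9045 + 10.4716) / (16.9183 + 46.5276 + 44.3581) = 41.1114 / 107.8041 = 0.38135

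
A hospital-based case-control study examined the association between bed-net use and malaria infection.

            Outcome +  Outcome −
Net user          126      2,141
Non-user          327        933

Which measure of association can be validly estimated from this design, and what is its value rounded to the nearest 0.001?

0.168

Cells: a = 126, b = 2141, c = 327, d = 933.
This is a hospital-based case-control study: participants were sampled on outcome status, so risks in the source population cannot be estimated directly — relative risk is not valid here. The odds ratio is the appropriate measure.
OR = (a·d)/(b·c) = (126 × 933) / (2141 × 327) = 117558 / 700107 = 0.16791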